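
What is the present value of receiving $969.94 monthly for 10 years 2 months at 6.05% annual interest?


Present value of an ordinary annuity: PV = PMT × (1 − (1 + r)^(−n)) / r
Monthly rate r = 0.0605/12 ≈ 0.00504167, n = 122
PV = $969.94 × (1 − (1 + 0.0605/12)^(−122)) / (0.0605/12)
PV = $969.94 × 90.955658
PV = $88,221.53

PV = PMT × (1-(1+r)^(-n))/r = $88,221.53


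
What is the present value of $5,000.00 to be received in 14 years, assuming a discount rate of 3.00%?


Present value formula: PV = FV / (1 + r)^t
PV = $5,000.00 / (1 + 0.03)^14
PV = $5,000.00 / 1.512590
PV = $3,305.59

PV = FV / (1 + r)^t = $3,305.59


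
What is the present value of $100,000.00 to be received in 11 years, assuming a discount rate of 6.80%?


Present value formula: PV = FV / (1 + r)^t
PV = $100,000.00 / (1 + 0.068)^11
PV = $100,000.00 / 2.061977
PV = $48,497.15

PV = FV / (1 + r)^t = $48,497.15


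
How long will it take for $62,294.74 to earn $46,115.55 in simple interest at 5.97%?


Rearrange the simple interest formula for t:
I = P × r × t  ⇒  t = I / (P × r)
t = $46,115.55 / ($62,294.74 × 0.0597)
t = 12.4

t = I/(P×r) = 12.4 years


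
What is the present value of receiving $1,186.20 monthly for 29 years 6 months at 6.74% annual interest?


Present value of an ordinary annuity: PV = PMT × (1 − (1 + r)^(−n)) / r
Monthly rate r = 0.0674/12 ≈ 0.00561667, n = 354
PV = $1,186.20 × (1 − (1 + 0.0674/12)^(−354)) / (0.0674/12)
PV = $1,186.20 × 153.526672
PV = $182,113.34

PV = PMT × (1-(1+r)^(-n))/r = $182,113.34


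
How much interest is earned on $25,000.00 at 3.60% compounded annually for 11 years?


Compound interest earned = final amount − principal.
A = P(1 + r/n)^(nt) = $25,000.00 × (1 + 0.036/1)^(1 × 11) = $36,889.04
Interest = A − P = $36,889.04 − $25,000.00 = $11,889.04

Interest = A - P = $11,889.04


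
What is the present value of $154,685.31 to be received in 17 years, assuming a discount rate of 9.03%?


Present value formula: PV = FV / (1 + r)^t
PV = $154,685.31 / (1 + 0.0903)^17
PV = $154,685.31 / 4.347927
PV = $35,576.80

PV = FV / (1 + r)^t = $35,576.80


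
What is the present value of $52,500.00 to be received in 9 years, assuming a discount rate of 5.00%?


Present value formula: PV = FV / (1 + r)^t
PV = $52,500.00 / (1 + 0.05)^9
PV = $52,500.00 / 1.551328
PV = $33,841.97

PV = FV / (1 + r)^t = $33,841.97


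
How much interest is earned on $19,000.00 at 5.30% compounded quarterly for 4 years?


Compound interest earned = final amount − principal.
A = P(1 + r/n)^(nt) = $19,000.00 × (1 + 0.053/4)^(4 × 4) = $23,454.13
Interest = A − P = $23,454.13 − $19,000.00 = $4,454.13

Interest = A - P = $4,454.13


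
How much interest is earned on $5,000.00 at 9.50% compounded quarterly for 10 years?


Compound interest earned = final amount − principal.
A = P(1 + r/n)^(nt) = $5,000.00 × (1 + 0.095/4)^(4 × 10) = $12,785.76
Interest = A − P = $12,785.76 − $5,000.00 = $7,785.76

Interest = A - P = $7,785.76


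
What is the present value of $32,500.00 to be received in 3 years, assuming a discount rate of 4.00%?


Present value formula: PV = FV / (1 + r)^t
PV = $32,500.00 / (1 + 0.04)^3
PV = $32,500.00 / 1.124864
PV = $28,892.38

PV = FV / (1 + r)^t = $28,892.38


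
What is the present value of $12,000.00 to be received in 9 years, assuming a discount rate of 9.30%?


Present value formula: PV = FV / (1 + r)^t
PV = $12,000.00 / (1 + 0.093)^9
PV = $12,000.00 / 2.226289
PV = $5,390.14

PV = FV / (1 + r)^t = $5,390.14


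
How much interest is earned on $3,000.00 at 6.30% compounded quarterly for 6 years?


Compound interest earned = final amount − principal.
A = P(1 + r/n)^(nt) = $3,000.00 × (1 + 0.063/4)^(4 × 6) = $4,365.21
Interest = A − P = $4,365.21 − $3,000.00 = $1,365.21

Interest = A - P = $1,365.21


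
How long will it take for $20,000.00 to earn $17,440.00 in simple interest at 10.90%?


Rearrange the simple interest formula for t:
I = P × r × t  ⇒  t = I / (P × r)
t = $17,440.00 / ($20,000.00 × 0.109)
t = 8

t = I/(P×r) = 8 years


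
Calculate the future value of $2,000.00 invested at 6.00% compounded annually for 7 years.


Compound interest formula: A = P(1 + r/n)^(nt)
A = $2,000.00 × (1 + 0.06/1)^(1 × 7)
Growth factor: (1 + 0.06/1)^7 = 1.503630
A = $2,000.00 × 1.503630
A = $3,007.26

A = P(1 + r/n)^(nt) = $3,007.26


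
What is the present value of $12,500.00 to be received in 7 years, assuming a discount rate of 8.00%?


Present value formula: PV = FV / (1 + r)^t
PV = $12,500.00 / (1 + 0.08)^7
PV = $12,500.00 / 1.713824
PV = $7,293.63

PV = FV / (1 + r)^t = $7,293.63


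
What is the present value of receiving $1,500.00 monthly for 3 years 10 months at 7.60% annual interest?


Present value of an ordinary annuity: PV = PMT × (1 − (1 + r)^(−n)) / r
Monthly rate r = 0.076/12 ≈ 0.00633333, n = 46
PV = $1,500.00 × (1 − (1 + 0.076/12)^(−46)) / (0.076/12)
PV = $1,500.00 × 39.796838
PV = $59,695.26

PV = PMT × (1-(1+r)^(-n))/r = $59,695.26


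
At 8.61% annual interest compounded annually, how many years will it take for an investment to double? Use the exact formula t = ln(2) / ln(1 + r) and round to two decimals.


Doubling condition: (1 + r)^t = 2
Take ln of both sides: t × ln(1 + r) = ln(2)
t = ln(2) / ln(1 + r)
t = 0.693147 / 0.082593
t = 8.39

t = ln(2) / ln(1 + r) = 8.39 years


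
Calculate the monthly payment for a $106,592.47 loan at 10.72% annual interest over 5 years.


Loan payment formula: PMT = PV × r / (1 − (1 + r)^(−n))
Monthly rate r = 0.1072/12 ≈ 0.00893333, n = 60 months
Denominator: 1 − (1 + 0.1072/12)^(−60) = 0.413522
PMT = $106,592.47 × (0.1072/12) / 0.413522
PMT = $2,302.72 per month

PMT = PV × r / (1-(1+r)^(-n)) = $2,302.72/month


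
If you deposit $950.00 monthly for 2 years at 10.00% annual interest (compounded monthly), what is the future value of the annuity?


Future value of an ordinary annuity: FV = PMT × ((1 + r)^n − 1) / r
Monthly rate r = 0.1/12 ≈ 0.00833333, n = 24
FV = $950.00 × ((1 + 0.1/12)^24 − 1) / (0.1/12)
FV = $950.00 × 26.446915
FV = $25,124.57

FV = PMT × ((1+r)^n - 1)/r = $25,124.57


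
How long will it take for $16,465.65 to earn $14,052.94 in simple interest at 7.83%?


Rearrange the simple interest formula for t:
I = P × r × t  ⇒  t = I / (P × r)
t = $14,052.94 / ($16,465.65 × 0.0783)
t = 10.9

t = I/(P×r) = 10.9 years


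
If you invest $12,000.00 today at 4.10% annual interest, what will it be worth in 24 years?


Future value formula: FV = PV × (1 + r)^t
FV = $12,000.00 × (1 + 0.041)^24
FV = $12,000.00 × 2.623116
FV = $31,477.39

FV = PV × (1 + r)^t = $31,477.39


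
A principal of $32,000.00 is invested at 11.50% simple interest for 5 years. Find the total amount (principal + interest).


Total amount formula: A = P(1 + rt) = P + P·r·t
Interest: I = P × r × t = $32,000.00 × 0.115 × 5 = $18,400.00
A = P + I = $32,000.00 + $18,400.00 = $50,400.00

A = P + I = P(1 + rt) = $50,400.00


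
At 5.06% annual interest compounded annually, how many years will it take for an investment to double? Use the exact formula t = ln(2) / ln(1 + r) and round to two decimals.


Doubling condition: (1 + r)^t = 2
Take ln of both sides: t × ln(1 + r) = ln(2)
t = ln(2) / ln(1 + r)
t = 0.693147 / 0.049361
t = 14.04

t = ln(2) / ln(1 + r) = 14.04 years


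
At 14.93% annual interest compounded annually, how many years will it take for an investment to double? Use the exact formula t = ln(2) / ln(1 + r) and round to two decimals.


Doubling condition: (1 + r)^t = 2
Take ln of both sides: t × ln(1 + r) = ln(2)
t = ln(2) / ln(1 + r)
t = 0.693147 / 0.139153
t = 4.98

t = ln(2) / ln(1 + r) = 4.98 years


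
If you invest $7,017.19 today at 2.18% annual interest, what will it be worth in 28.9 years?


Future value formula: FV = PV × (1 + r)^t
FV = $7,017.19 × (1 + 0.0218)^28.9
FV = $7,017.19 × 1.864981
FV = $13,086.93

FV = PV × (1 + r)^t = $13,086.93


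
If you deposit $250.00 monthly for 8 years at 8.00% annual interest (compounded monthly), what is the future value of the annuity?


Future value of an ordinary annuity: FV = PMT × ((1 + r)^n − 1) / r
Monthly rate r = 0.08/12 ≈ 0.00666667, n = 96
FV = $250.00 × ((1 + 0.08/12)^96 − 1) / (0.08/12)
FV = $250.00 × 133.868583
FV = $33,467.15

FV = PMT × ((1+r)^n - 1)/r = $33,467.15


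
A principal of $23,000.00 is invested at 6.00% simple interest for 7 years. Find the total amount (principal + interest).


Total amount formula: A = P(1 + rt) = P + P·r·t
Interest: I = P × r × t = $23,000.00 × 0.06 × 7 = $9,660.00
A = P + I = $23,000.00 + $9,660.00 = $32,660.00

A = P + I = P(1 + rt) = $32,660.00


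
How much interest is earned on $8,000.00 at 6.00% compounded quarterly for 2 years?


Compound interest earned = final amount − principal.
A = P(1 + r/n)^(nt) = $8,000.00 × (1 + 0.06/4)^(4 × 2) = $9,011.94
Interest = A − P = $9,011.94 − $8,000.00 = $1,011.94

Interest = A - P = $1,011.94


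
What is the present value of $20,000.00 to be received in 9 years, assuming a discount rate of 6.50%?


Present value formula: PV = FV / (1 + r)^t
PV = $20,000.00 / (1 + 0.065)^9
PV = $20,000.00 / 1.7625704
PV = $11,347.06

PV = FV / (1 + r)^t = $11,347.06


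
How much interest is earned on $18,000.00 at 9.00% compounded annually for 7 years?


Compound interest earned = final amount − principal.
A = P(1 + r/n)^(nt) = $18,000.00 × (1 + 0.09/1)^(1 × 7) = $32,904.70
Interest = A − P = $32,904.70 − $18,000.00 = $14,904.70

Interest = A - P = $14,904.70


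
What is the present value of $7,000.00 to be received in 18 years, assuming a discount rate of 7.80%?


Present value formula: PV = FV / (1 + r)^t
PV = $7,000.00 / (1 + 0.078)^18
PV = $7,000.00 / 3.864895
PV = $1,811.17

PV = FV / (1 + r)^t = $1,811.17


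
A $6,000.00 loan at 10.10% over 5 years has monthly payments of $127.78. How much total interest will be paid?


Total paid over the life of the loan = PMT × n.
Total paid = $127.78 × 60 = $7,666.80
Total interest = total paid − principal = $7,666.80 − $6,000.00 = $1,666.80

Total interest = (PMT × n) - PV = $1,666.80


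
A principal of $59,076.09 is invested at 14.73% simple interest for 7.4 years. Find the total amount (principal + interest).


Total amount formula: A = P(1 + rt) = P + P·r·t
Interest: I = P × r × t = $59,076.09 × 0.1473 × 7.4 = $64,394.12
A = P + I = $59,076.09 + $64,394.12 = $123,470.21

A = P + I = P(1 + rt) = $123,470.21


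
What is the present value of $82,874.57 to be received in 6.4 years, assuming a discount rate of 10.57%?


Present value formula: PV = FV / (1 + r)^t
PV = $82,874.57 / (1 + 0.1057)^6.4
PV = $82,874.57 / 1.902299
PV = $43,565.48

PV = FV / (1 + r)^t = $43,565.48


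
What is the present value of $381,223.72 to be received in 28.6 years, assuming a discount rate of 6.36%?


Present value formula: PV = FV / (1 + r)^t
PV = $381,223.72 / (1 + 0.0636)^28.6
PV = $381,223.72 / 5.8325732
PV = $65,361.15

PV = FV / (1 + r)^t = $65,361.15


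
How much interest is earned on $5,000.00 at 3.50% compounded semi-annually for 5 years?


Compound interest earned = final amount − principal.
A = P(1 + r/n)^(nt) = $5,000.00 × (1 + 0.035/2)^(2 × 5) = $5,947.22
Interest = A − P = $5,947.22 − $5,000.00 = $947.22

Interest = A - P = $947.22


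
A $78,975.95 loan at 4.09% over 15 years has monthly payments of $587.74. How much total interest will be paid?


Total paid over the life of the loan = PMT × n.
Total paid = $587.74 × 180 = $105,793.20
Total interest = total paid − principal = $105,793.20 − $78,975.95 = $26,817.25

Total interest = (PMT × n) - PV = $26,817.25


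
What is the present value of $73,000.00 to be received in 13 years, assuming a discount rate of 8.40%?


Present value formula: PV = FV / (1 + r)^t
PV = $73,000.00 / (1 + 0.084)^13
PV = $73,000.00 / 2.8535183
PV = $25,582.45

PV = FV / (1 + r)^t = $25,582.45


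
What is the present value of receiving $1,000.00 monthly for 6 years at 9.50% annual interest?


Present value of an ordinary annuity: PV = PMT × (1 − (1 + r)^(−n)) / r
Monthly rate r = 0.095/12 ≈ 0.00791667, n = 72
PV = $1,000.00 × (1 − (1 + 0.095/12)^(−72)) / (0.095/12)
PV = $1,000.00 × 54.720488
PV = $54,720.49

PV = PMT × (1-(1+r)^(-n))/r = $54,720.49


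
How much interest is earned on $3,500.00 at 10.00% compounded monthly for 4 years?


Compound interest earned = final amount − principal.
A = P(1 + r/n)^(nt) = $3,500.00 × (1 + 0.1/12)^(12 × 4) = $5,212.74
Interest = A − P = $5,212.74 − $3,500.00 = $1,712.74

Interest = A - P = $1,712.74


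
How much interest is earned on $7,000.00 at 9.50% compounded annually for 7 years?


Compound interest earned = final amount − principal.
A = P(1 + r/n)^(nt) = $7,000.00 × (1 + 0.095/1)^(1 × 7) = $13,212.86
Interest = A − P = $13,212.86 − $7,000.00 = $6,212.86

Interest = A - P = $6,212.86


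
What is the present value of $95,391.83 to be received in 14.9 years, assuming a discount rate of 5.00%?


Present value formula: PV = FV / (1 + r)^t
PV = $95,391.83 / (1 + 0.05)^14.9
PV = $95,391.83 / 2.068810
PV = $46,109.52

PV = FV / (1 + r)^t = $46,109.52


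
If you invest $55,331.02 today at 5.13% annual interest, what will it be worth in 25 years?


Future value formula: FV = PV × (1 + r)^t
FV = $55,331.02 × (1 + 0.0513)^25
FV = $55,331.02 × 3.4927428
FV = $193,257.02

FV = PV × (1 + r)^t = $193,257.02


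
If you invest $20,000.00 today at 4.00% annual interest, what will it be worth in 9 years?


Future value formula: FV = PV × (1 + r)^t
FV = $20,000.00 × (1 + 0.04)^9
FV = $20,000.00 × 1.423312
FV = $28,466.24

FV = PV × (1 + r)^t = $28,466.24


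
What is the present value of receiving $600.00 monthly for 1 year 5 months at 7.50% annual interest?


Present value of an ordinary annuity: PV = PMT × (1 − (1 + r)^(−n)) / r
Monthly rate r = 0.075/12 = 0.00625, n = 17
PV = $600.00 × (1 − (1 + 0.075/12)^(−17)) / (0.075/12)
PV = $600.00 × 16.080449
PV = $9,648.27

PV = PMT × (1-(1+r)^(-n))/r = $9,648.27


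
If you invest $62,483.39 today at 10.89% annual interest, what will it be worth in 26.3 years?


Future value formula: FV = PV × (1 + r)^t
FV = $62,483.39 × (1 + 0.1089)^26.3
FV = $62,483.39 × 15.1589697
FV = $947,183.82

FV = PV × (1 + r)^t = $947,183.82


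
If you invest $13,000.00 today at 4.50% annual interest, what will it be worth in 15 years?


Future value formula: FV = PV × (1 + r)^t
FV = $13,000.00 × (1 + 0.045)^15
FV = $13,000.00 × 1.935282
FV = $25,158.67

FV = PV × (1 + r)^t = $25,158.67


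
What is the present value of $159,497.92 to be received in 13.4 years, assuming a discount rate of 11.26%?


Present value formula: PV = FV / (1 + r)^t
PV = $159,497.92 / (1 + 0.1126)^13.4
PV = $159,497.92 / 4.177759
PV = $38,177.87

PV = FV / (1 + r)^t = $38,177.87


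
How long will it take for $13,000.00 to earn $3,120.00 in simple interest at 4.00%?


Rearrange the simple interest formula for t:
I = P × r × t  ⇒  t = I / (P × r)
t = $3,120.00 / ($13,000.00 × 0.04)
t = 6

t = I/(P×r) = 6 years


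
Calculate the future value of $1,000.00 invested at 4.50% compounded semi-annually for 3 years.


Compound interest formula: A = P(1 + r/n)^(nt)
A = $1,000.00 × (1 + 0.045/2)^(2 × 3)
Growth factor: (1 + 0.045/2)^6 = 1.1428254
A = $1,000.00 × 1.1428254
A = $1,142.83

A = P(1 + r/n)^(nt) = $1,142.83


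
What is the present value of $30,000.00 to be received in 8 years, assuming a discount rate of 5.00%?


Present value formula: PV = FV / (1 + r)^t
PV = $30,000.00 / (1 + 0.05)^8
PV = $30,000.00 / 1.4774554
PV = $20,305.18

PV = FV / (1 + r)^t = $20,305.18


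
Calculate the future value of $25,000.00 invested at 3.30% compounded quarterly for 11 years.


Compound interest formula: A = P(1 + r/n)^(nt)
A = $25,000.00 × (1 + 0.033/4)^(4 × 11)
Growth factor: (1 + 0.033/4)^44 = 1.4354965
A = $25,000.00 × 1.4354965
A = $35,887.41

A = P(1 + r/n)^(nt) = $35,887.41


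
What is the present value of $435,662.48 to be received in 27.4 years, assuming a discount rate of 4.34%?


Present value formula: PV = FV / (1 + r)^t
PV = $435,662.48 / (1 + 0.0434)^27.4
PV = $435,662.48 / 3.2029695
PV = $136,018.30

PV = FV / (1 + r)^t = $136,018.30


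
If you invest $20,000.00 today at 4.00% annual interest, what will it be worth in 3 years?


Future value formula: FV = PV × (1 + r)^t
FV = $20,000.00 × (1 + 0.04)^3
FV = $20,000.00 × 1.124864
FV = $22,497.28

FV = PV × (1 + r)^t = $22,497.28


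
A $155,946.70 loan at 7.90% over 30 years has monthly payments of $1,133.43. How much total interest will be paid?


Total paid over the life of the loan = PMT × n.
Total paid = $1,133.43 × 360 = $408,034.80
Total interest = total paid − principal = $408,034.80 − $155,946.70 = $252,088.10

Total interest = (PMT × n) - PV = $252,088.10


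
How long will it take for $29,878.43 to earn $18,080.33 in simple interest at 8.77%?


Rearrange the simple interest formula for t:
I = P × r × t  ⇒  t = I / (P × r)
t = $18,080.33 / ($29,878.43 × 0.0877)
t = 6.9

t = I/(P×r) = 6.9 years


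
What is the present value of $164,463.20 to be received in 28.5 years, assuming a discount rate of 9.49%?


Present value formula: PV = FV / (1 + r)^t
PV = $164,463.20 / (1 + 0.0949)^28.5
PV = $164,463.20 / 13.248661
PV = $12,413.57

PV = FV / (1 + r)^t = $12,413.57


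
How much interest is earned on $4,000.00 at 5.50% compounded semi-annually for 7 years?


Compound interest earned = final amount − principal.
A = P(1 + r/n)^(nt) = $4,000.00 × (1 + 0.055/2)^(2 × 7) = $5,847.98
Interest = A − P = $5,847.98 − $4,000.00 = $1,847.98

Interest = A - P = $1,847.98


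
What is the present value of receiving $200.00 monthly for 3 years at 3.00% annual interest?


Present value of an ordinary annuity: PV = PMT × (1 − (1 + r)^(−n)) / r
Monthly rate r = 0.03/12 = 0.0025, n = 36
PV = $200.00 × (1 − (1 + 0.03/12)^(−36)) / (0.03/12)
PV = $200.00 × 34.386465
PV = $6,877.29

PV = PMT × (1-(1+r)^(-n))/r = $6,877.29


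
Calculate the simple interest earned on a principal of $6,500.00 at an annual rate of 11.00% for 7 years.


Simple interest formula: I = P × r × t
I = $6,500.00 × 0.11 × 7
I = $5,005.00

I = P × r × t = $5,005.00


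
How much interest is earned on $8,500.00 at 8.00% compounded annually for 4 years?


Compound interest earned = final amount − principal.
A = P(1 + r/n)^(nt) = $8,500.00 × (1 + 0.08/1)^(1 × 4) = $11,564.16
Interest = A − P = $11,564.16 − $8,500.00 = $3,064.16

Interest = A - P = $3,064.16


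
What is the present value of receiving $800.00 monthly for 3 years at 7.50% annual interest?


Present value of an ordinary annuity: PV = PMT × (1 − (1 + r)^(−n)) / r
Monthly rate r = 0.075/12 = 0.00625, n = 36
PV = $800.00 × (1 − (1 + 0.075/12)^(−36)) / (0.075/12)
PV = $800.00 × 32.147913
PV = $25,718.33

PV = PMT × (1-(1+r)^(-n))/r = $25,718.33


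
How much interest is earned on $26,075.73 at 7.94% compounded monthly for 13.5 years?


Compound interest earned = final amount − principal.
A = P(1 + r/n)^(nt) = $26,075.73 × (1 + 0.0794/12)^(12 × 13.5) = $75,896.79
Interest = A − P = $75,896.79 − $26,075.73 = $49,821.06

Interest = A - P = $49,821.06


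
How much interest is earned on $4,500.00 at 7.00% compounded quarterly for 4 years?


Compound interest earned = final amount − principal.
A = P(1 + r/n)^(nt) = $4,500.00 × (1 + 0.07/4)^(4 × 4) = $5,939.68
Interest = A − P = $5,939.68 − $4,500.00 = $1,439.68

Interest = A - P = $1,439.68


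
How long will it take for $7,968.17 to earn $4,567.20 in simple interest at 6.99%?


Rearrange the simple interest formula for t:
I = P × r × t  ⇒  t = I / (P × r)
t = $4,567.20 / ($7,968.17 × 0.0699)
t = 8.2

t = I/(P×r) = 8.2 years


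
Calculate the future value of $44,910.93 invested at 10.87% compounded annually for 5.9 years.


Compound interest formula: A = P(1 + r/n)^(nt)
A = $44,910.93 × (1 + 0.1087/1)^(1 × 5.9)
Growth factor: (1 + 0.1087/1)^5.9 = 1.838243
A = $44,910.93 × 1.838243
A = $82,557.20

A = P(1 + r/n)^(nt) = $82,557.20


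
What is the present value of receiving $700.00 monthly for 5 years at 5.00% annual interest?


Present value of an ordinary annuity: PV = PMT × (1 − (1 + r)^(−n)) / r
Monthly rate r = 0.05/12 ≈ 0.00416667, n = 60
PV = $700.00 × (1 − (1 + 0.05/12)^(−60)) / (0.05/12)
PV = $700.00 × 52.990706
PV = $37,093.49

PV = PMT × (1-(1+r)^(-n))/r = $37,093.49


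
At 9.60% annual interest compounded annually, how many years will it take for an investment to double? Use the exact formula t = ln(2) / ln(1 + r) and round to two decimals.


Doubling condition: (1 + r)^t = 2
Take ln of both sides: t × ln(1 + r) = ln(2)
t = ln(2) / ln(1 + r)
t = 0.693147 / 0.091667
t = 7.56

t = ln(2) / ln(1 + r) = 7.56 years


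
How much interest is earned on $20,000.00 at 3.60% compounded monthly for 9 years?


Compound interest earned = final amount − principal.
A = P(1 + r/n)^(nt) = $20,000.00 × (1 + 0.036/12)^(12 × 9) = $27,639.54
Interest = A − P = $27,639.54 − $20,000.00 = $7,639.54

Interest = A - P = $7,639.54


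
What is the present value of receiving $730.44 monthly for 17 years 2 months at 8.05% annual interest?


Present value of an ordinary annuity: PV = PMT × (1 − (1 + r)^(−n)) / r
Monthly rate r = 0.0805/12 ≈ 0.00670833, n = 206
PV = $730.44 × (1 − (1 + 0.0805/12)^(−206)) / (0.0805/12)
PV = $730.44 × 111.464616
PV = $81,418.21

PV = PMT × (1-(1+r)^(-n))/r = $81,418.21


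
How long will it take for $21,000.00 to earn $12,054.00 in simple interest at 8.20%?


Rearrange the simple interest formula for t:
I = P × r × t  ⇒  t = I / (P × r)
t = $12,054.00 / ($21,000.00 × 0.082)
t = 7

t = I/(P×r) = 7 years


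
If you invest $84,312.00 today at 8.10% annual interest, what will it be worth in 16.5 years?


Future value formula: FV = PV × (1 + r)^t
FV = $84,312.00 × (1 + 0.081)^16.5
FV = $84,312.00 × 3.61513026
FV = $304,798.86

FV = PV × (1 + r)^t = $304,798.86


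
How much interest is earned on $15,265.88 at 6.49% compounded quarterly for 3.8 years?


Compound interest earned = final amount − principal.
A = P(1 + r/n)^(nt) = $15,265.88 × (1 + 0.0649/4)^(4 × 3.8) = $19,497.01
Interest = A − P = $19,497.01 − $15,265.88 = $4,231.13

Interest = A - P = $4,231.13


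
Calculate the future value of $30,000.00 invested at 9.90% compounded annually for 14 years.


Compound interest formula: A = P(1 + r/n)^(nt)
A = $30,000.00 × (1 + 0.099/1)^(1 × 14)
Growth factor: (1 + 0.099/1)^14 = 3.749451
A = $30,000.00 × 3.749451
A = $112,483.53

A = P(1 + r/n)^(nt) = $112,483.53


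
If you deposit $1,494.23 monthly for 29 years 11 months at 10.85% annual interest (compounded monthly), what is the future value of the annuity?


Future value of an ordinary annuity: FV = PMT × ((1 + r)^n − 1) / r
Monthly rate r = 0.1085/12 ≈ 0.00904167, n = 359
FV = $1,494.23 × ((1 + 0.1085/12)^359 − 1) / (0.1085/12)
FV = $1,494.23 × 2689.145615
FV = $4,018,202.05

FV = PMT × ((1+r)^n - 1)/r = $4,018,202.05


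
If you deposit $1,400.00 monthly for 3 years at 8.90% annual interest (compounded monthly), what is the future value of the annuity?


Future value of an ordinary annuity: FV = PMT × ((1 + r)^n − 1) / r
Monthly rate r = 0.089/12 ≈ 0.00741667, n = 36
FV = $1,400.00 × ((1 + 0.089/12)^36 − 1) / (0.089/12)
FV = $1,400.00 × 41.090467
FV = $57,526.65

FV = PMT × ((1+r)^n - 1)/r = $57,526.65


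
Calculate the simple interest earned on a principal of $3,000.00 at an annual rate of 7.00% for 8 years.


Simple interest formula: I = P × r × t
I = $3,000.00 × 0.07 × 8
I = $1,680.00

I = P × r × t = $1,680.00


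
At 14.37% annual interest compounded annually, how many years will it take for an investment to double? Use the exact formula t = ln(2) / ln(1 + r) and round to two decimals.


Doubling condition: (1 + r)^t = 2
Take ln of both sides: t × ln(1 + r) = ln(2)
t = ln(2) / ln(1 + r)
t = 0.693147 / 0.134269
t = 5.16

t = ln(2) / ln(1 + r) = 5.16 years


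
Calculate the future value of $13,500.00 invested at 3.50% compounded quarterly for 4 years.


Compound interest formula: A = P(1 + r/n)^(nt)
A = $13,500.00 × (1 + 0.035/4)^(4 × 4)
Growth factor: (1 + 0.035/4)^16 = 1.1495736
A = $13,500.00 × 1.1495736
A = $15,519.24

A = P(1 + r/n)^(nt) = $15,519.24


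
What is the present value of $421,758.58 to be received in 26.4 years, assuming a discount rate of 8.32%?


Present value formula: PV = FV / (1 + r)^t
PV = $421,758.58 / (1 + 0.0832)^26.4
PV = $421,758.58 / 8.247235
PV = $51,139.39

PV = FV / (1 + r)^t = $51,139.39


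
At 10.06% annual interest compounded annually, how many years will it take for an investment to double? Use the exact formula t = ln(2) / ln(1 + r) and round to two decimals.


Doubling condition: (1 + r)^t = 2
Take ln of both sides: t × ln(1 + r) = ln(2)
t = ln(2) / ln(1 + r)
t = 0.693147 / 0.095855
t = 7.23

t = ln(2) / ln(1 + r) = 7.23 years


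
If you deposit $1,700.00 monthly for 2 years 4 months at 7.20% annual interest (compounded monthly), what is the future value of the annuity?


Future value of an ordinary annuity: FV = PMT × ((1 + r)^n − 1) / r
Monthly rate r = 0.072/12 = 0.006, n = 28
FV = $1,700.00 × ((1 + 0.072/12)^28 − 1) / (0.072/12)
FV = $1,700.00 × 30.390489
FV = $51,663.83

FV = PMT × ((1+r)^n - 1)/r = $51,663.83


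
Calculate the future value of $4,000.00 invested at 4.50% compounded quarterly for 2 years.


Compound interest formula: A = P(1 + r/n)^(nt)
A = $4,000.00 × (1 + 0.045/4)^(4 × 2)
Growth factor: (1 + 0.045/4)^8 = 1.093625
A = $4,000.00 × 1.093625
A = $4,374.50

A = P(1 + r/n)^(nt) = $4,374.50


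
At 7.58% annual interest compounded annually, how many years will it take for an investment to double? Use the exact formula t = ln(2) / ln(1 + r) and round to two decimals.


Doubling condition: (1 + r)^t = 2
Take ln of both sides: t × ln(1 + r) = ln(2)
t = ln(2) / ln(1 + r)
t = 0.693147 / 0.073065
t = 9.49

t = ln(2) / ln(1 + r) = 9.49 years


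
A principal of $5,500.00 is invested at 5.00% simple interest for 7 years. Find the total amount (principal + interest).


Total amount formula: A = P(1 + rt) = P + P·r·t
Interest: I = P × r × t = $5,500.00 × 0.05 × 7 = $1,925.00
A = P + I = $5,500.00 + $1,925.00 = $7,425.00

A = P + I = P(1 + rt) = $7,425.00


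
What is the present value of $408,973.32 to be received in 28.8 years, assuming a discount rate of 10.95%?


Present value formula: PV = FV / (1 + r)^t
PV = $408,973.32 / (1 + 0.1095)^28.8
PV = $408,973.32 / 19.937304
PV = $20,512.97

PV = FV / (1 + r)^t = $20,512.97


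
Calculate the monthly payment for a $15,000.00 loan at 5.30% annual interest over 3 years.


Loan payment formula: PMT = PV × r / (1 − (1 + r)^(−n))
Monthly rate r = 0.053/12 ≈ 0.00441667, n = 36 months
Denominator: 1 − (1 + 0.053/12)^(−36) = 0.146705
PMT = $15,000.00 × (0.053/12) / 0.146705
PMT = $451.59 per month

PMT = PV × r / (1-(1+r)^(-n)) = $451.59/month


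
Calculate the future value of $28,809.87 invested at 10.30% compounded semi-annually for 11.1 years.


Compound interest formula: A = P(1 + r/n)^(nt)
A = $28,809.87 × (1 + 0.103/2)^(2 × 11.1)
Growth factor: (1 + 0.103/2)^22.2 = 3.049060
A = $28,809.87 × 3.049060
A = $87,843.02

A = P(1 + r/n)^(nt) = $87,843.02


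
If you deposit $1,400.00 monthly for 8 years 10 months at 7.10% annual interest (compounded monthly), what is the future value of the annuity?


Future value of an ordinary annuity: FV = PMT × ((1 + r)^n − 1) / r
Monthly rate r = 0.071/12 ≈ 0.00591667, n = 106
FV = $1,400.00 × ((1 + 0.071/12)^106 − 1) / (0.071/12)
FV = $1,400.00 × 146.846408
FV = $205,584.97

FV = PMT × ((1+r)^n - 1)/r = $205,584.97


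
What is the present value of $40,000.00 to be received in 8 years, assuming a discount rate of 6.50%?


Present value formula: PV = FV / (1 + r)^t
PV = $40,000.00 / (1 + 0.065)^8
PV = $40,000.00 / 1.6549957
PV = $24,169.25

PV = FV / (1 + r)^t = $24,169.25


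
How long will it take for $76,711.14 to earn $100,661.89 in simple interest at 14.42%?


Rearrange the simple interest formula for t:
I = P × r × t  ⇒  t = I / (P × r)
t = $100,661.89 / ($76,711.14 × 0.1442)
t = 9.1

t = I/(P×r) = 9.1 years


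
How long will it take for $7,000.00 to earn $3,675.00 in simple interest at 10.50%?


Rearrange the simple interest formula for t:
I = P × r × t  ⇒  t = I / (P × r)
t = $3,675.00 / ($7,000.00 × 0.105)
t = 5

t = I/(P×r) = 5 years


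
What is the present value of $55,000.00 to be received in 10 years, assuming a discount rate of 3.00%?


Present value formula: PV = FV / (1 + r)^t
PV = $55,000.00 / (1 + 0.03)^10
PV = $55,000.00 / 1.34391638
PV = $40,925.17

PV = FV / (1 + r)^t = $40,925.17


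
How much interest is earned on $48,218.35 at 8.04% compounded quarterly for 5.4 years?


Compound interest earned = final amount − principal.
A = P(1 + r/n)^(nt) = $48,218.35 × (1 + 0.0804/4)^(4 × 5.4) = $74,113.22
Interest = A − P = $74,113.22 − $48,218.35 = $25,894.87

Interest = A - P = $25,894.87


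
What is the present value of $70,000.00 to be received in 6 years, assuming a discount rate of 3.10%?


Present value formula: PV = FV / (1 + r)^t
PV = $70,000.00 / (1 + 0.031)^6
PV = $70,000.00 / 1.2010248
PV = $58,283.56

PV = FV / (1 + r)^t = $58,283.56


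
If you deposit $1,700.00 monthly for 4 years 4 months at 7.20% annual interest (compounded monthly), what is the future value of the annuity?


Future value of an ordinary annuity: FV = PMT × ((1 + r)^n − 1) / r
Monthly rate r = 0.072/12 = 0.006, n = 52
FV = $1,700.00 × ((1 + 0.072/12)^52 − 1) / (0.072/12)
FV = $1,700.00 × 60.813610
FV = $103,383.14

FV = PMT × ((1+r)^n - 1)/r = $103,383.14


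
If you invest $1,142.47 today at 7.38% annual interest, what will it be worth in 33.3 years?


Future value formula: FV = PV × (1 + r)^t
FV = $1,142.47 × (1 + 0.0738)^33.3
FV = $1,142.47 × 10.709007
FV = $12,234.72

FV = PV × (1 + r)^t = $12,234.72


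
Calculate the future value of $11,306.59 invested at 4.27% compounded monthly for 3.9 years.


Compound interest formula: A = P(1 + r/n)^(nt)
A = $11,306.59 × (1 + 0.0427/12)^(12 × 3.9)
Growth factor: (1 + 0.0427/12)^46.8 = 1.180850
A = $11,306.59 × 1.180850
A = $13,351.39

A = P(1 + r/n)^(nt) = $13,351.39


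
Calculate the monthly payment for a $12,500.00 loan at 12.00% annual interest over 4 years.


Loan payment formula: PMT = PV × r / (1 − (1 + r)^(−n))
Monthly rate r = 0.12/12 = 0.01, n = 48 months
Denominator: 1 − (1 + 0.12/12)^(−48) = 0.379740
PMT = $12,500.00 × (0.12/12) / 0.379740
PMT = $329.17 per month

PMT = PV × r / (1-(1+r)^(-n)) = $329.17/month


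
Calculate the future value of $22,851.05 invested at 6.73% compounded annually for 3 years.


Compound interest formula: A = P(1 + r/n)^(nt)
A = $22,851.05 × (1 + 0.0673/1)^(1 × 3)
Growth factor: (1 + 0.0673/1)^3 = 1.2157927
A = $22,851.05 × 1.2157927
A = $27,782.14

A = P(1 + r/n)^(nt) = $27,782.14


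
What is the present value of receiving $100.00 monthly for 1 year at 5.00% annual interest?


Present value of an ordinary annuity: PV = PMT × (1 − (1 + r)^(−n)) / r
Monthly rate r = 0.05/12 ≈ 0.00416667, n = 12
PV = $100.00 × (1 − (1 + 0.05/12)^(−12)) / (0.05/12)
PV = $100.00 × 11.681222
PV = $1,168.12

PV = PMT × (1-(1+r)^(-n))/r = $1,168.12


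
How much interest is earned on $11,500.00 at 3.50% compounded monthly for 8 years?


Compound interest earned = final amount − principal.
A = P(1 + r/n)^(nt) = $11,500.00 × (1 + 0.035/12)^(12 × 8) = $15,209.79
Interest = A − P = $15,209.79 − $11,500.00 = $3,709.79

Interest = A - P = $3,709.79


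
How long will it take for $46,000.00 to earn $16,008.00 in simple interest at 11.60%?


Rearrange the simple interest formula for t:
I = P × r × t  ⇒  t = I / (P × r)
t = $16,008.00 / ($46,000.00 × 0.116)
t = 3

t = I/(P×r) = 3 years


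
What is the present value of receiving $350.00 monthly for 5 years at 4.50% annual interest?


Present value of an ordinary annuity: PV = PMT × (1 − (1 + r)^(−n)) / r
Monthly rate r = 0.045/12 = 0.00375, n = 60
PV = $350.00 × (1 − (1 + 0.045/12)^(−60)) / (0.045/12)
PV = $350.00 × 53.639380
PV = $18,773.78

PV = PMT × (1-(1+r)^(-n))/r = $18,773.78


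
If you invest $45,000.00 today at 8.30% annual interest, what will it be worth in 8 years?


Future value formula: FV = PV × (1 + r)^t
FV = $45,000.00 × (1 + 0.083)^8
FV = $45,000.00 × 1.892464114
FV = $85,160.89

FV = PV × (1 + r)^t = $85,160.89


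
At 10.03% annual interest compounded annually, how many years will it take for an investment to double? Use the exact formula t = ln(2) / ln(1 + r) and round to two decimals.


Doubling condition: (1 + r)^t = 2
Take ln of both sides: t × ln(1 + r) = ln(2)
t = ln(2) / ln(1 + r)
t = 0.693147 / 0.095583
t = 7.25

t = ln(2) / ln(1 + r) = 7.25 years


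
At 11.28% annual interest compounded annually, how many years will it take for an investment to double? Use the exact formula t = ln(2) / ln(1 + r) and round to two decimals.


Doubling condition: (1 + r)^t = 2
Take ln of both sides: t × ln(1 + r) = ln(2)
t = ln(2) / ln(1 + r)
t = 0.693147 / 0.106879
t = 6.49

t = ln(2) / ln(1 + r) = 6.49 years


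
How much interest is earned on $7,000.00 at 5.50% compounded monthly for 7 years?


Compound interest earned = final amount − principal.
A = P(1 + r/n)^(nt) = $7,000.00 × (1 + 0.055/12)^(12 × 7) = $10,278.26
Interest = A − P = $10,278.26 − $7,000.00 = $3,278.26

Interest = A - P = $3,278.26


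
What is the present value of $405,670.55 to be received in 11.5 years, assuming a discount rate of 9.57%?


Present value formula: PV = FV / (1 + r)^t
PV = $405,670.55 / (1 + 0.0957)^11.5
PV = $405,670.55 / 2.860580
PV = $141,814.09

PV = FV / (1 + r)^t = $141,814.09


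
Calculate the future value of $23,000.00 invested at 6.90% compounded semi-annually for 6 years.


Compound interest formula: A = P(1 + r/n)^(nt)
A = $23,000.00 × (1 + 0.069/2)^(2 × 6)
Growth factor: (1 + 0.069/2)^12 = 1.502332
A = $23,000.00 × 1.502332
A = $34,553.64

A = P(1 + r/n)^(nt) = $34,553.64


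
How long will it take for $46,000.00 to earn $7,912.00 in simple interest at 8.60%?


Rearrange the simple interest formula for t:
I = P × r × t  ⇒  t = I / (P × r)
t = $7,912.00 / ($46,000.00 × 0.086)
t = 2

t = I/(P×r) = 2 years


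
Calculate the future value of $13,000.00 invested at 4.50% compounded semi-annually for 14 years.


Compound interest formula: A = P(1 + r/n)^(nt)
A = $13,000.00 × (1 + 0.045/2)^(2 × 14)
Growth factor: (1 + 0.045/2)^28 = 1.86454499
A = $13,000.00 × 1.86454499
A = $24,239.08

A = P(1 + r/n)^(nt) = $24,239.08


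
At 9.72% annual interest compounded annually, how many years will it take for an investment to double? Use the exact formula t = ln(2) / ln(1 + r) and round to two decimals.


Doubling condition: (1 + r)^t = 2
Take ln of both sides: t × ln(1 + r) = ln(2)
t = ln(2) / ln(1 + r)
t = 0.693147 / 0.092761
t = 7.47

t = ln(2) / ln(1 + r) = 7.47 years


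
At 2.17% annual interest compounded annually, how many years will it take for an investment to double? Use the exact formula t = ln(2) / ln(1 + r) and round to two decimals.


Doubling condition: (1 + r)^t = 2
Take ln of both sides: t × ln(1 + r) = ln(2)
t = ln(2) / ln(1 + r)
t = 0.693147 / 0.021468
t = 32.29

t = ln(2) / ln(1 + r) = 32.29 years


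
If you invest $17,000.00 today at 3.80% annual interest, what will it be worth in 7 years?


Future value formula: FV = PV × (1 + r)^t
FV = $17,000.00 × (1 + 0.038)^7
FV = $17,000.00 × 1.2983192
FV = $22,071.43

FV = PV × (1 + r)^t = $22,071.43


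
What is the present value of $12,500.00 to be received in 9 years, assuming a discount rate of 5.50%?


Present value formula: PV = FV / (1 + r)^t
PV = $12,500.00 / (1 + 0.055)^9
PV = $12,500.00 / 1.619094
PV = $7,720.37

PV = FV / (1 + r)^t = $7,720.37


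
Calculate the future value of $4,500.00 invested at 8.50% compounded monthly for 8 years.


Compound interest formula: A = P(1 + r/n)^(nt)
A = $4,500.00 × (1 + 0.085/12)^(12 × 8)
Growth factor: (1 + 0.085/12)^96 = 1.969152
A = $4,500.00 × 1.969152
A = $8,861.18

A = P(1 + r/n)^(nt) = $8,861.18


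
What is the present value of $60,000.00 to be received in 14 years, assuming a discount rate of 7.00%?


Present value formula: PV = FV / (1 + r)^t
PV = $60,000.00 / (1 + 0.07)^14
PV = $60,000.00 / 2.5785342
PV = $23,269.03

PV = FV / (1 + r)^t = $23,269.03


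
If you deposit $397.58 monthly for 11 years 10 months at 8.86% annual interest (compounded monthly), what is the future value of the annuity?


Future value of an ordinary annuity: FV = PMT × ((1 + r)^n − 1) / r
Monthly rate r = 0.0886/12 ≈ 0.00738333, n = 142
FV = $397.58 × ((1 + 0.0886/12)^142 − 1) / (0.0886/12)
FV = $397.58 × 249.509215
FV = $99,199.87

FV = PMT × ((1+r)^n - 1)/r = $99,199.87


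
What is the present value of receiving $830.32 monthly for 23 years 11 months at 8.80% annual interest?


Present value of an ordinary annuity: PV = PMT × (1 − (1 + r)^(−n)) / r
Monthly rate r = 0.088/12 ≈ 0.00733333, n = 287
PV = $830.32 × (1 − (1 + 0.088/12)^(−287)) / (0.088/12)
PV = $830.32 × 119.614645
PV = $99,318.43

PV = PMT × (1-(1+r)^(-n))/r = $99,318.43


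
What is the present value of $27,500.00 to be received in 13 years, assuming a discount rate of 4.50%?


Present value formula: PV = FV / (1 + r)^t
PV = $27,500.00 / (1 + 0.045)^13
PV = $27,500.00 / 1.772196
PV = $15,517.47

PV = FV / (1 + r)^t = $15,517.47


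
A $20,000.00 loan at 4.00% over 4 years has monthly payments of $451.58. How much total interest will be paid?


Total paid over the life of the loan = PMT × n.
Total paid = $451.58 × 48 = $21,675.84
Total interest = total paid − principal = $21,675.84 − $20,000.00 = $1,675.84

Total interest = (PMT × n) - PV = $1,675.84


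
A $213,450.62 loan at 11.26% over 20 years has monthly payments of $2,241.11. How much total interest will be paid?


Total paid over the life of the loan = PMT × n.
Total paid = $2,241.11 × 240 = $537,866.40
Total interest = total paid − principal = $537,866.40 − $213,450.62 = $324,415.78

Total interest = (PMT × n) - PV = $324,415.78


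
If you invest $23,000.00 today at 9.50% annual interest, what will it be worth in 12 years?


Future value formula: FV = PV × (1 + r)^t
FV = $23,000.00 × (1 + 0.095)^12
FV = $23,000.00 × 2.971457
FV = $68,343.51

FV = PV × (1 + r)^t = $68,343.51


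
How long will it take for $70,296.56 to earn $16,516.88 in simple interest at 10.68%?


Rearrange the simple interest formula for t:
I = P × r × t  ⇒  t = I / (P × r)
t = $16,516.88 / ($70,296.56 × 0.1068)
t = 2.2

t = I/(P×r) = 2.2 years


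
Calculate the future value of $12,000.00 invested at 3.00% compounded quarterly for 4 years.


Compound interest formula: A = P(1 + r/n)^(nt)
A = $12,000.00 × (1 + 0.03/4)^(4 × 4)
Growth factor: (1 + 0.03/4)^16 = 1.1269921
A = $12,000.00 × 1.1269921
A = $13,523.91

A = P(1 + r/n)^(nt) = $13,523.91


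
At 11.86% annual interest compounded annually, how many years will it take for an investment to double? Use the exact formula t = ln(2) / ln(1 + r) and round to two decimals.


Doubling condition: (1 + r)^t = 2
Take ln of both sides: t × ln(1 + r) = ln(2)
t = ln(2) / ln(1 + r)
t = 0.693147 / 0.112078
t = 6.18

t = ln(2) / ln(1 + r) = 6.18 years
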